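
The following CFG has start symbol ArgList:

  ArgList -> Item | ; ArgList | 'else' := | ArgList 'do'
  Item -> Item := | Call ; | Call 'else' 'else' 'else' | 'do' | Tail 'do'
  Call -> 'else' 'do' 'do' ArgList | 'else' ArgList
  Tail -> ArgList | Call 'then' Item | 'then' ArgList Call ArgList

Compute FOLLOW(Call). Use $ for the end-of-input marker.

{ 'do', 'else', 'then', ; }

In Item -> Call ;: add FIRST(;) = { ; }.
In Item -> Call 'else' 'else' 'else': add FIRST('else' 'else' 'else') = { 'else' }.
In Tail -> Call 'then' Item: add FIRST('then' Item) = { 'then' }.
In Tail -> 'then' ArgList Call ArgList: add FIRST(ArgList) = { 'do', 'else', 'then', ; }.
Union: FOLLOW(Call) = { 'do', 'else', 'then', ; }.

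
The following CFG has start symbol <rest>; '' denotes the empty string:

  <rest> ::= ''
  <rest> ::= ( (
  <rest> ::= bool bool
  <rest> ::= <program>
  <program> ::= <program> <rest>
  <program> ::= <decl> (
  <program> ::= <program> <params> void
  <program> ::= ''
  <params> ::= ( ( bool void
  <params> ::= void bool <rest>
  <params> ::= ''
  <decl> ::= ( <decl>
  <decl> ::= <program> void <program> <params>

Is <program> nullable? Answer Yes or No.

Yes

<program> has an ''-production, so <program> ⇒ ''.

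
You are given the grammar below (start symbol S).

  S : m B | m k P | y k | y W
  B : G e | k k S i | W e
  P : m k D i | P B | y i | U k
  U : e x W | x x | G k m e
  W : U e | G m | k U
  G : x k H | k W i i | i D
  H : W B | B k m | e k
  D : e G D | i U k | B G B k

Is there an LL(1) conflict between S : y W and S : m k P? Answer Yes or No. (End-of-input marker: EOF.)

No

FIRST(y W) = { y } and FIRST(m k P) = { m }.
The FIRST sets are disjoint and neither alternative is nullable — no conflict.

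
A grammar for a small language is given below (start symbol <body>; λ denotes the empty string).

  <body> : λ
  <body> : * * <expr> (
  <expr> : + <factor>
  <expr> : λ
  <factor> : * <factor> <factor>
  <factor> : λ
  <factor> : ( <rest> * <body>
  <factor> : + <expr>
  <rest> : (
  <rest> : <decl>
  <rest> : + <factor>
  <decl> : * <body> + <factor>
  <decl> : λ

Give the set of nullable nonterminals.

Directly nullable (have an λ-production): <body>, <expr>, <factor>, <decl>.
<rest> : <decl> with every symbol nullable, so <rest> is nullable.

{ <body>, <decl>, <expr>, <factor>, <rest> }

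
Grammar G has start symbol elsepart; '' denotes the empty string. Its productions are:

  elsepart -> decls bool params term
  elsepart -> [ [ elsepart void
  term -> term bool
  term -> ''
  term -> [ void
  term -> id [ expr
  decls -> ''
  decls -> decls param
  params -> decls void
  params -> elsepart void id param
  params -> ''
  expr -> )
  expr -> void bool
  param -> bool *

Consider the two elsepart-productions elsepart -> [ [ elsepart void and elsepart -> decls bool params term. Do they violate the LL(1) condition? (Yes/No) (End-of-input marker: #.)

FIRST([ [ elsepart void) = { [ } and FIRST(decls bool params term) = { bool }.
The FIRST sets are disjoint and neither alternative is nullable — no conflict.

No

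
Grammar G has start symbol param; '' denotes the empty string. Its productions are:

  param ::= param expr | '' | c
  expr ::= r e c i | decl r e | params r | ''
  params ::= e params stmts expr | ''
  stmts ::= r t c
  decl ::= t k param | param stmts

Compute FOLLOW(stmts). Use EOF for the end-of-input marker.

{ c, e, r, t }

In params ::= e params stmts expr: add FIRST(expr)\{''} = { c, e, r, t }.
  Since expr is nullable, also add FOLLOW(params) = { r }.
In decl ::= param stmts: stmts is at the end, add FOLLOW(decl) = { r }.
Union: FOLLOW(stmts) = { c, e, r, t }.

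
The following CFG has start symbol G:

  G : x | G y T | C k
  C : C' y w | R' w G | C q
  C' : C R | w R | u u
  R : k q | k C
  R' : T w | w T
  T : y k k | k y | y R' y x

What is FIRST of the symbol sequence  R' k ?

{ k, w, y }

Add FIRST(R') = { k, w, y }; R' is not nullable, stop.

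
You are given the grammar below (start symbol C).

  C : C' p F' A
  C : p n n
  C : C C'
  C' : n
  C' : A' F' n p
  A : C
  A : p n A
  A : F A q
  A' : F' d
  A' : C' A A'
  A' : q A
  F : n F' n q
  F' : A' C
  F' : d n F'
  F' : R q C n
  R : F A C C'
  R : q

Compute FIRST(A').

{ d, n, q }

From A' : F' d: add FIRST(F') = { d, n, q }.
From A' : C' A A': add FIRST(C') = { d, n, q }.
A' : q A contributes {q}.
Union: FIRST(A') = { d, n, q }.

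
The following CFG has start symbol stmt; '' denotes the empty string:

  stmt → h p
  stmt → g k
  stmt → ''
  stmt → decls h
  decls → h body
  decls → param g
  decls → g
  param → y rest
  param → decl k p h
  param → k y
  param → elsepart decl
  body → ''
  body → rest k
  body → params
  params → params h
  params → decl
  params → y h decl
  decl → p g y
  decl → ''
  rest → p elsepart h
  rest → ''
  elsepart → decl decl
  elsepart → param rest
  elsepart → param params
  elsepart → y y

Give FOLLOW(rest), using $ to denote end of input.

In param → y rest: rest is at the end, add FOLLOW(param) = { g, h, p, y }.
In body → rest k: add FIRST(k) = { k }.
In elsepart → param rest: rest is at the end, add FOLLOW(elsepart) = { g, h, p, y }.
Union: FOLLOW(rest) = { g, h, k, p, y }.

{ g, h, k, p, y }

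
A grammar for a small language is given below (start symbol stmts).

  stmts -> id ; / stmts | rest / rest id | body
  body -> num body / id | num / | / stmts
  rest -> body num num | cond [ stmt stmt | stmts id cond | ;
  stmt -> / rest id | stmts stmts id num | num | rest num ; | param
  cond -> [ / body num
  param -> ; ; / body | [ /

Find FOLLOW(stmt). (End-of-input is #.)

In rest -> cond [ stmt stmt: add FIRST(stmt) = { /, ;, [, id, num }.
In rest -> cond [ stmt stmt: stmt is at the end, add FOLLOW(rest) = { /, id, num }.
Union: FOLLOW(stmt) = { /, ;, [, id, num }.

{ /, ;, [, id, num }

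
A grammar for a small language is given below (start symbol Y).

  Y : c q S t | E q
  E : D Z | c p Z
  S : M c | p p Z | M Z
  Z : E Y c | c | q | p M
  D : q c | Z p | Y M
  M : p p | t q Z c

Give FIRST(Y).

Y : c q S t contributes {c}.
From Y : E q: add FIRST(E) = { c, p, q }.
Union: FIRST(Y) = { c, p, q }.

{ c, p, q }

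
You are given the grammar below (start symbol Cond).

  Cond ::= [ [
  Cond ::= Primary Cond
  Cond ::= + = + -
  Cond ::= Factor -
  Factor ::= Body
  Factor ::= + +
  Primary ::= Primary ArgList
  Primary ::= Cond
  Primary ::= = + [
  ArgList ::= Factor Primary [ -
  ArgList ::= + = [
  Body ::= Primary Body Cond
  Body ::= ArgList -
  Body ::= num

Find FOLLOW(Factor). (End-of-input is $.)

In Cond ::= Factor -: add FIRST(-) = { - }.
In ArgList ::= Factor Primary [ -: add FIRST(Primary [ -) = { +, =, [, num }.
Union: FOLLOW(Factor) = { +, -, =, [, num }.

{ +, -, =, [, num }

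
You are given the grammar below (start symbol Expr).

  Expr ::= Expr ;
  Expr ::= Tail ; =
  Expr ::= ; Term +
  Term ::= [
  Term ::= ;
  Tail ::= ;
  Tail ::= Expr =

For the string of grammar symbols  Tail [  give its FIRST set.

{ ; }

Add FIRST(Tail) = { ; }; Tail is not nullable, stop.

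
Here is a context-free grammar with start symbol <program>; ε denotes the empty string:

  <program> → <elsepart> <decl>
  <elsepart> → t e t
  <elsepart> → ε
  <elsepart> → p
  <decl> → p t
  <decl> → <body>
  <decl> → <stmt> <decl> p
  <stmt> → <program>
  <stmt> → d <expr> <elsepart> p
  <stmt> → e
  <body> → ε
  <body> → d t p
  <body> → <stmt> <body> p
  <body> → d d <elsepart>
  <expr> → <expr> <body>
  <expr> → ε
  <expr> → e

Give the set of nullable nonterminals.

{ <body>, <decl>, <elsepart>, <expr>, <program>, <stmt> }

Directly nullable (have an ε-production): <elsepart>, <body>, <expr>.
<stmt> → <program> with every symbol nullable, so <stmt> is nullable.
<program> → <elsepart> <decl> with every symbol nullable, so <program> is nullable.
<decl> → <body> with every symbol nullable, so <decl> is nullable.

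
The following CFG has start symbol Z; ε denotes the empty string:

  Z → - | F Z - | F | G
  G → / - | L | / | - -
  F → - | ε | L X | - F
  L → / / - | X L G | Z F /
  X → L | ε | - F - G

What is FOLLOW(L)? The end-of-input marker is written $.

{ $, -, / }

In G → L: L is at the end, add FOLLOW(G) = { $, -, / }.
In F → L X: add FIRST(X)\{ε} = { -, / }.
  Since X is nullable, also add FOLLOW(F) = { $, -, / }.
In L → X L G: add FIRST(G) = { -, / }.
In X → L: L is at the end, add FOLLOW(X) = { $, -, / }.
Union: FOLLOW(L) = { $, -, / }.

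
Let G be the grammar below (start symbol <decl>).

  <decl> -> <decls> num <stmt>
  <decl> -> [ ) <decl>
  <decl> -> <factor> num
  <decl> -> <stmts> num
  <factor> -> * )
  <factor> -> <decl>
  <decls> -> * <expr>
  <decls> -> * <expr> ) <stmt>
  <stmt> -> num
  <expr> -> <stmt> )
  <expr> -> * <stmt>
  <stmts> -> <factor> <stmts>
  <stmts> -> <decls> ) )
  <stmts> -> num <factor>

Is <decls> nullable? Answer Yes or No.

No

No nonterminal in this grammar is nullable.
No production of <decls> has an RHS whose symbols are all nullable, so <decls> is not nullable.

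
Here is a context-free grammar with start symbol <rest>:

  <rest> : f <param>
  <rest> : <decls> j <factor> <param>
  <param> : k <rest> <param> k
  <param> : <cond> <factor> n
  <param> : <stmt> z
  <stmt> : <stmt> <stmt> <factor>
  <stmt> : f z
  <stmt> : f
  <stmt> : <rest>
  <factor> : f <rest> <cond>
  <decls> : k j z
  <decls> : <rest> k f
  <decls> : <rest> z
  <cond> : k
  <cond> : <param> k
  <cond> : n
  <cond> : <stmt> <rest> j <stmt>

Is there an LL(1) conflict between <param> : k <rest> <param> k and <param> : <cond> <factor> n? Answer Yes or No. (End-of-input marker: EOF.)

Yes

FIRST(k <rest> <param> k) = { k } and FIRST(<cond> <factor> n) = { f, k, n }.
Both contain k, so the two alternatives are not disjoint — LL(1) conflict.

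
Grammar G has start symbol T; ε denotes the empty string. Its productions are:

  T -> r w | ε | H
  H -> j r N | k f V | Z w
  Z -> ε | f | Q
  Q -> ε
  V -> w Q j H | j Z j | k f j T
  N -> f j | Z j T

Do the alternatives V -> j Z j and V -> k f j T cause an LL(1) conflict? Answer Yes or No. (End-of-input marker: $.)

No

FIRST(j Z j) = { j } and FIRST(k f j T) = { k }.
The FIRST sets are disjoint and neither alternative is nullable — no conflict.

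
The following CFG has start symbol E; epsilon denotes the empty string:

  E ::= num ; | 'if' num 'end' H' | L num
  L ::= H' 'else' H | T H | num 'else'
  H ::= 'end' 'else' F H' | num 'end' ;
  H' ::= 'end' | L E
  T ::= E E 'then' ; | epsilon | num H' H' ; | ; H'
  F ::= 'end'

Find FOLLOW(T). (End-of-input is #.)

In L ::= T H: add FIRST(H) = { 'end', num }.
Union: FOLLOW(T) = { 'end', num }.

{ 'end', num }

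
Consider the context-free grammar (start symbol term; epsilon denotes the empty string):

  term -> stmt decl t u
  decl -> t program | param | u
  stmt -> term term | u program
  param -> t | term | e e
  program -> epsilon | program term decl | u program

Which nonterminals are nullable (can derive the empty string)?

{ program }

Directly nullable (have an epsilon-production): program.
No other nonterminal has a production whose RHS symbols are all nullable.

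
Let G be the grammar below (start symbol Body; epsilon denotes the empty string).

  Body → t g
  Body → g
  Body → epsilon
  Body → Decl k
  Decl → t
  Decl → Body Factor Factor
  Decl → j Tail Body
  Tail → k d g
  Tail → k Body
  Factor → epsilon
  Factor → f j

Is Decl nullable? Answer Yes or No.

Yes

Decl → Body Factor Factor and each of Body, Factor, Factor is nullable, so Decl ⇒* epsilon.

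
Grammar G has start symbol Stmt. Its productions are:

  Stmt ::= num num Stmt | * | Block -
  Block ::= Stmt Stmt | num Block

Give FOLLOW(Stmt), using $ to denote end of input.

{ $, *, -, num }

Stmt is the start symbol, so $ ∈ FOLLOW(Stmt).
In Stmt ::= num num Stmt: Stmt is at the end, add FOLLOW(Stmt) = { $, *, -, num }.
In Block ::= Stmt Stmt: add FIRST(Stmt) = { *, num }.
In Block ::= Stmt Stmt: Stmt is at the end, add FOLLOW(Block) = { - }.
Union: FOLLOW(Stmt) = { $, *, -, num }.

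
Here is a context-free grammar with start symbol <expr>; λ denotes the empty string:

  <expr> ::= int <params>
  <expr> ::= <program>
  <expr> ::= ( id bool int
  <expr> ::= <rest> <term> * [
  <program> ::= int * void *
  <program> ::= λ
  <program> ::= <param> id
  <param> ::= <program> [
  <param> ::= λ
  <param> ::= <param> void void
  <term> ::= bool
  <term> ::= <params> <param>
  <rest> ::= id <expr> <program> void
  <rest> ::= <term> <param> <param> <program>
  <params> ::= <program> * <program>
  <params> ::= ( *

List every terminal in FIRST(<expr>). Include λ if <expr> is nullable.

<expr> ::= int <params> contributes {int}.
From <expr> ::= <program>: add FIRST(<program>) = { [, id, int, void, λ } (including λ since <program> is nullable).
<expr> ::= ( id bool int contributes {(}.
From <expr> ::= <rest> <term> * [: add FIRST(<rest>) = { (, *, [, bool, id, int, void }.
Union: FIRST(<expr>) = { (, *, [, bool, id, int, void, λ }.

{ (, *, [, bool, id, int, void, λ }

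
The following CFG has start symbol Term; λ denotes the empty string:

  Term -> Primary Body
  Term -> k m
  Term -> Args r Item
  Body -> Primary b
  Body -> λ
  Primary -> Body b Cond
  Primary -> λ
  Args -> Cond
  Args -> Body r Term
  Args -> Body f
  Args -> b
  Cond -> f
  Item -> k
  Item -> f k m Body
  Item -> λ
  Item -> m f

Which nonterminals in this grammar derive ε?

{ Body, Item, Primary, Term }

Directly nullable (have an λ-production): Body, Primary, Item.
Term -> Primary Body with every symbol nullable, so Term is nullable.
No other nonterminal has a production whose RHS symbols are all nullable.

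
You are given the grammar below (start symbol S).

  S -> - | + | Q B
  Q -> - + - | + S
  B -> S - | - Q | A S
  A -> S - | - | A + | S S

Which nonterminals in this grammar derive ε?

{ } (none)

No nonterminal has an empty production or an RHS whose symbols are all nullable.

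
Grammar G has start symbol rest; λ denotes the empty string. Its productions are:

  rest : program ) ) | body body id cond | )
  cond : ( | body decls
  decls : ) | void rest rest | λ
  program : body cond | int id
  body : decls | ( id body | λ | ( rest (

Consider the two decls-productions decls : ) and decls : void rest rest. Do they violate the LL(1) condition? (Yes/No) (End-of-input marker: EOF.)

FIRST()) = { ) } and FIRST(void rest rest) = { void }.
The FIRST sets are disjoint and neither alternative is nullable — no conflict.

No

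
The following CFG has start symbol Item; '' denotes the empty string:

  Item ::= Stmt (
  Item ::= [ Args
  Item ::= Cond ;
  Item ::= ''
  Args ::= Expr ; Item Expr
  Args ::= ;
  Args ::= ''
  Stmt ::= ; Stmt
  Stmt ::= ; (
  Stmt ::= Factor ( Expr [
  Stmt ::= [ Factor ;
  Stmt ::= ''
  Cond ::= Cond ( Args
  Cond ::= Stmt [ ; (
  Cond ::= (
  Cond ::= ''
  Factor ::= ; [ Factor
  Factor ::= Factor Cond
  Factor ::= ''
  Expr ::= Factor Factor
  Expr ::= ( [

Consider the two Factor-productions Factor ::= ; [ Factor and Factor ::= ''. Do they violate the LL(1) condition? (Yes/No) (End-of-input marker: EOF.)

FIRST(; [ Factor) = { ; } and FIRST('') = { '' }.
The second alternative is nullable and FOLLOW(Factor) = { EOF, (, ;, [ } shares ; with FIRST of the first — conflict.

Yes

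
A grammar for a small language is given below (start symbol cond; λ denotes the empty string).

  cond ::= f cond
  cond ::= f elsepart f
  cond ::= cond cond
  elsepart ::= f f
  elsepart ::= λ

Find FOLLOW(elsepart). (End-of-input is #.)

{ f }

In cond ::= f elsepart f: add FIRST(f) = { f }.
Union: FOLLOW(elsepart) = { f }.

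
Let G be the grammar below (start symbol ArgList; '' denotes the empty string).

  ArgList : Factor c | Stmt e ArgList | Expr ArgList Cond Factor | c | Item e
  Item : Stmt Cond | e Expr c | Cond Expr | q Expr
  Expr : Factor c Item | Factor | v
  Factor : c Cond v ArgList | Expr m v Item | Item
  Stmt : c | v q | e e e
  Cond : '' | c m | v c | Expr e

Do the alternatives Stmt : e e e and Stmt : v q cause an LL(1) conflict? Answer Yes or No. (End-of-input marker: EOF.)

FIRST(e e e) = { e } and FIRST(v q) = { v }.
The FIRST sets are disjoint and neither alternative is nullable — no conflict.

No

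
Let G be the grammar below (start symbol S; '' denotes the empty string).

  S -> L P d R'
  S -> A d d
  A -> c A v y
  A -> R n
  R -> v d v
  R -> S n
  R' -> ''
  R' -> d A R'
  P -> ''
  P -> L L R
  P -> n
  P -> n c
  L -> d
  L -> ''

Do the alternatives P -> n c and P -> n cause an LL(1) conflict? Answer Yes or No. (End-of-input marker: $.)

Yes

FIRST(n c) = { n } and FIRST(n) = { n }.
Both contain n, so the two alternatives are not disjoint — LL(1) conflict.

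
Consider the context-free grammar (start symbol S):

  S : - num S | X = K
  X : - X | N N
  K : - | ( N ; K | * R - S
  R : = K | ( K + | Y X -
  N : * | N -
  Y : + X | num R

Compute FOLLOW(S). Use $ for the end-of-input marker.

S is the start symbol, so $ ∈ FOLLOW(S).
In S : - num S: S is at the end, add FOLLOW(S) = { $, *, +, - }.
In K : * R - S: S is at the end, add FOLLOW(K) = { $, *, +, - }.
Union: FOLLOW(S) = { $, *, +, - }.

{ $, *, +, - }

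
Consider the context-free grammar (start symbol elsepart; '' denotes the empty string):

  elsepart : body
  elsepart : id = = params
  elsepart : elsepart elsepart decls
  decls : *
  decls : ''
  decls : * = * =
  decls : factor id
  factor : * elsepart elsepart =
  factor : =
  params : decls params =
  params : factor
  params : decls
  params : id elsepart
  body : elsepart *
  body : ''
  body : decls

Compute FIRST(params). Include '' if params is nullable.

{ *, =, id, '' }

From params : decls params =: decls, params nullable, take FIRST(decls) ∪ FIRST(params) ∪ {=} = { *, =, id }.
From params : factor: add FIRST(factor) = { *, = }.
From params : decls: add FIRST(decls) = { *, =, '' } (including '' since decls is nullable).
params : id elsepart contributes {id}.
Union: FIRST(params) = { *, =, id, '' }.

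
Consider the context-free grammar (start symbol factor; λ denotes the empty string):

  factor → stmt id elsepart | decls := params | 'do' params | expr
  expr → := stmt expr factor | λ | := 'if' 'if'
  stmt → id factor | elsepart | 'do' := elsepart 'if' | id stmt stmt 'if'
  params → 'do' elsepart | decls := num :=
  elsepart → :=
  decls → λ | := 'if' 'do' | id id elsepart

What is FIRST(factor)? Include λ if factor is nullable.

From factor → stmt id elsepart: add FIRST(stmt) = { 'do', :=, id }.
From factor → decls := params: decls nullable, take FIRST(decls) ∪ {:=} = { :=, id }.
factor → 'do' params contributes {'do'}.
From factor → expr: add FIRST(expr) = { :=, λ } (including λ since expr is nullable).
Union: FIRST(factor) = { 'do', :=, id, λ }.

{ 'do', :=, id, λ }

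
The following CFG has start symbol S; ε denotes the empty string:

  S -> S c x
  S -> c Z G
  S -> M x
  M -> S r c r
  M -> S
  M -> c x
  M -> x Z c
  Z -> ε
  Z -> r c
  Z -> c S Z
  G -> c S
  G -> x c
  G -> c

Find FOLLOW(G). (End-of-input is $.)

In S -> c Z G: G is at the end, add FOLLOW(S) = { $, c, r, x }.
Union: FOLLOW(G) = { $, c, r, x }.

{ $, c, r, x }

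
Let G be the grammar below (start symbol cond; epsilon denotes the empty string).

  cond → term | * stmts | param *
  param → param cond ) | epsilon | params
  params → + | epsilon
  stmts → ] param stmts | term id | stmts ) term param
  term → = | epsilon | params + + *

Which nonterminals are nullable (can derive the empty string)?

{ cond, param, params, term }

Directly nullable (have an epsilon-production): param, params, term.
cond → term with every symbol nullable, so cond is nullable.
No other nonterminal has a production whose RHS symbols are all nullable.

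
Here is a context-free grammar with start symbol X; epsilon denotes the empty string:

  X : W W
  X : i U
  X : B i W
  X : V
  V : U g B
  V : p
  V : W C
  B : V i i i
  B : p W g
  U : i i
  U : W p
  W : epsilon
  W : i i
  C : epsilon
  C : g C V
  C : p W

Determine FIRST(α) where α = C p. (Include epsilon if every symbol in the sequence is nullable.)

Add FIRST(C)\{epsilon} = { g, p }; C is nullable, continue.
p is a terminal; add {p} and stop.

{ g, p }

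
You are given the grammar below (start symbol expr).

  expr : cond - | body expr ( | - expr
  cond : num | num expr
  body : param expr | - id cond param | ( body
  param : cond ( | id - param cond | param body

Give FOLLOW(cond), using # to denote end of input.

In expr : cond -: add FIRST(-) = { - }.
In body : - id cond param: add FIRST(param) = { id, num }.
In param : cond (: add FIRST(() = { ( }.
In param : id - param cond: cond is at the end, add FOLLOW(param) = { (, -, id, num }.
Union: FOLLOW(cond) = { (, -, id, num }.

{ (, -, id, num }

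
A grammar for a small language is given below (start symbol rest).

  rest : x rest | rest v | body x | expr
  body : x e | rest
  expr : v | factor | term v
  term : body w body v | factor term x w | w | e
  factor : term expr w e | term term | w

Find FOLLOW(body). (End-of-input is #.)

In rest : body x: add FIRST(x) = { x }.
In term : body w body v: add FIRST(w body v) = { w }.
In term : body w body v: add FIRST(v) = { v }.
Union: FOLLOW(body) = { v, w, x }.

{ v, w, x }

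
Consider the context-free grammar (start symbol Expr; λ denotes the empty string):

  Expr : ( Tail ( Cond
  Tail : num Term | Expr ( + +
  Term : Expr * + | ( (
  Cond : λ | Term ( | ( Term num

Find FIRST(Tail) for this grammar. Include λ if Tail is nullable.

Tail : num Term contributes {num}.
From Tail : Expr ( + +: add FIRST(Expr) = { ( }.
Union: FIRST(Tail) = { (, num }.

{ (, num }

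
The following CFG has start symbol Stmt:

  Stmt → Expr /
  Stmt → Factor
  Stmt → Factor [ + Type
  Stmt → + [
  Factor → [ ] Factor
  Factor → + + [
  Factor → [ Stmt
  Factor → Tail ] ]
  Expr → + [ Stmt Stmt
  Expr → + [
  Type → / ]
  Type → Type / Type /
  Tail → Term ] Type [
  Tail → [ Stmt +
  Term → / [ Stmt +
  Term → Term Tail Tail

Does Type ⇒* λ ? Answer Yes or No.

No

No nonterminal in this grammar is nullable.
No production of Type has an RHS whose symbols are all nullable, so Type is not nullable.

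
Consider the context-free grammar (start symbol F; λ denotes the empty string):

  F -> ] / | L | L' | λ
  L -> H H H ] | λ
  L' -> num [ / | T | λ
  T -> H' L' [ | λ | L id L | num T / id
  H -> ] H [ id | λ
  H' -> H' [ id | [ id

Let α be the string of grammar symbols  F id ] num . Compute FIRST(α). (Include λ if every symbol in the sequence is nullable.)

{ [, ], id, num }

Add FIRST(F)\{λ} = { [, ], id, num }; F is nullable, continue.
id is a terminal; add {id} and stop.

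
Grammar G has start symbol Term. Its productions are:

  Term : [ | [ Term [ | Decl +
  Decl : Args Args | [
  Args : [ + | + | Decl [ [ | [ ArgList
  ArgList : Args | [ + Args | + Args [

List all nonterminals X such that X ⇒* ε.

{ } (none)

No nonterminal has an empty production or an RHS whose symbols are all nullable.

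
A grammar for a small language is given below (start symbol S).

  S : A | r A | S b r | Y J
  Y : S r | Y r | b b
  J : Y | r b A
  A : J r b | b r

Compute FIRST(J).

From J : Y: add FIRST(Y) = { b, r }.
J : r b A contributes {r}.
Union: FIRST(J) = { b, r }.

{ b, r }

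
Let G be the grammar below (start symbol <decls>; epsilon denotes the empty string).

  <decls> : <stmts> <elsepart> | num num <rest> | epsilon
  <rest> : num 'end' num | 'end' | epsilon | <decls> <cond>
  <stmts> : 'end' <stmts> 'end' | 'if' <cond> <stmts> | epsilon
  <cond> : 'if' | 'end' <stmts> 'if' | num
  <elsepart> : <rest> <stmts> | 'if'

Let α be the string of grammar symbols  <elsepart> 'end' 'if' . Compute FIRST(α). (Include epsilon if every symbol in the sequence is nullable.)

Add FIRST(<elsepart>)\{epsilon} = { 'end', 'if', num }; <elsepart> is nullable, continue.
'end' is a terminal; add {'end'} and stop.

{ 'end', 'if', num }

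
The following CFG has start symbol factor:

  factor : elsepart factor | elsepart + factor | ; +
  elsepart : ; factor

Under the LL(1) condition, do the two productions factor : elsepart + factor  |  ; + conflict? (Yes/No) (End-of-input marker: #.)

Yes

FIRST(elsepart + factor) = { ; } and FIRST(; +) = { ; }.
Both contain ;, so the two alternatives are not disjoint — LL(1) conflict.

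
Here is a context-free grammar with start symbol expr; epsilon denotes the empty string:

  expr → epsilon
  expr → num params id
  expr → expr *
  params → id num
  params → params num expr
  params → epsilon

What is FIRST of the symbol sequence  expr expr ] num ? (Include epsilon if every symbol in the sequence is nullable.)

{ *, ], num }

Add FIRST(expr)\{epsilon} = { *, num }; expr is nullable, continue.
Add FIRST(expr)\{epsilon} = { *, num }; expr is nullable, continue.
] is a terminal; add {]} and stop.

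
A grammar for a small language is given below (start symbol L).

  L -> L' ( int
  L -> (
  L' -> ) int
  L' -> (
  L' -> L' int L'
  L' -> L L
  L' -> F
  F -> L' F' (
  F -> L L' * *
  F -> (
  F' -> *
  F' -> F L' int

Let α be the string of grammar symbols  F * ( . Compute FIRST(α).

Add FIRST(F) = { (, ) }; F is not nullable, stop.

{ (, ) }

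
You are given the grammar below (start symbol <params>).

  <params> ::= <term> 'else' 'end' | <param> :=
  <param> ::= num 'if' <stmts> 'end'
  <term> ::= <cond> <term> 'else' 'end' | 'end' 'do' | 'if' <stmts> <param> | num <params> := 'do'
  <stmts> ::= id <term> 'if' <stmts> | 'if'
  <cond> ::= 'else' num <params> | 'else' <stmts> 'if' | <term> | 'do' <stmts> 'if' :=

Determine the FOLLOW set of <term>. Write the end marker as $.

{ 'do', 'else', 'end', 'if', num }

In <params> ::= <term> 'else' 'end': add FIRST('else' 'end') = { 'else' }.
In <term> ::= <cond> <term> 'else' 'end': add FIRST('else' 'end') = { 'else' }.
In <stmts> ::= id <term> 'if' <stmts>: add FIRST('if' <stmts>) = { 'if' }.
In <cond> ::= <term>: <term> is at the end, add FOLLOW(<cond>) = { 'do', 'else', 'end', 'if', num }.
Union: FOLLOW(<term>) = { 'do', 'else', 'end', 'if', num }.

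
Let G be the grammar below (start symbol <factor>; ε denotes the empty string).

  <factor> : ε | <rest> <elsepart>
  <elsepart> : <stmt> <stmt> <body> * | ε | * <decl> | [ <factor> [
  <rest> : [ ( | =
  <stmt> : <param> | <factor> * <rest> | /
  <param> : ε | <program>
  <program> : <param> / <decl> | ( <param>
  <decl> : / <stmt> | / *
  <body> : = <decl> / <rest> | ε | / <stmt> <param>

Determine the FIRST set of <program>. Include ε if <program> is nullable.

From <program> : <param> / <decl>: <param> nullable, take FIRST(<param>) ∪ {/} = { (, / }.
<program> : ( <param> contributes {(}.
Union: FIRST(<program>) = { (, / }.

{ (, / }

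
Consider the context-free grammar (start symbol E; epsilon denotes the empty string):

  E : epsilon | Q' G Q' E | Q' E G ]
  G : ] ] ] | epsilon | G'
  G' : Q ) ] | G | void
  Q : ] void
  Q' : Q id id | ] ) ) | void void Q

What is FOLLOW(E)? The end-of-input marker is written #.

{ #, ], void }

E is the start symbol, so # ∈ FOLLOW(E).
In E : Q' G Q' E: E is at the end, add FOLLOW(E) = { #, ], void }.
In E : Q' E G ]: add FIRST(G ]) = { ], void }.
Union: FOLLOW(E) = { #, ], void }.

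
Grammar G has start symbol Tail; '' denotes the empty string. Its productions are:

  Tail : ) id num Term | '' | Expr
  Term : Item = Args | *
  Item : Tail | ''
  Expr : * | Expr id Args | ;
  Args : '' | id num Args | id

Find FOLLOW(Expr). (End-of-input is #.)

{ #, =, id }

In Tail : Expr: Expr is at the end, add FOLLOW(Tail) = { #, = }.
In Expr : Expr id Args: add FIRST(id Args) = { id }.
Union: FOLLOW(Expr) = { #, =, id }.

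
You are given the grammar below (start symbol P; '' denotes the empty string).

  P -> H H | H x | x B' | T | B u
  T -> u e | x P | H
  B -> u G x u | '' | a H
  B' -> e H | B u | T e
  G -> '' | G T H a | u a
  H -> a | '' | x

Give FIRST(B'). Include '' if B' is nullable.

B' -> e H contributes {e}.
From B' -> B u: B nullable, take FIRST(B) ∪ {u} = { a, u }.
From B' -> T e: T nullable, take FIRST(T) ∪ {e} = { a, e, u, x }.
Union: FIRST(B') = { a, e, u, x }.

{ a, e, u, x }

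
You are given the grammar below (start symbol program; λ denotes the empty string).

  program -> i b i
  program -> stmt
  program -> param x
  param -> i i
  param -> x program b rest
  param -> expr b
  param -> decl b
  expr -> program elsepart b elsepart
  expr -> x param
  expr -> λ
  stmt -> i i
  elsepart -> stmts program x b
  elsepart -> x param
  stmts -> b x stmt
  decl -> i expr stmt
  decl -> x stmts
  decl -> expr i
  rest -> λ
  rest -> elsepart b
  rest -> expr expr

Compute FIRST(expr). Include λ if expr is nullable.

{ b, i, x, λ }

From expr -> program elsepart b elsepart: add FIRST(program) = { b, i, x }.
expr -> x param contributes {x}.
expr -> λ contributes λ.
Union: FIRST(expr) = { b, i, x, λ }.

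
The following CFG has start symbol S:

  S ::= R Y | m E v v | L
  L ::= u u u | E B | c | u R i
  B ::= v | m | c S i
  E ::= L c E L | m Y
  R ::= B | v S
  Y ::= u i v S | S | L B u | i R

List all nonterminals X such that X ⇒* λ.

No nonterminal has an empty production or an RHS whose symbols are all nullable.

{ } (none)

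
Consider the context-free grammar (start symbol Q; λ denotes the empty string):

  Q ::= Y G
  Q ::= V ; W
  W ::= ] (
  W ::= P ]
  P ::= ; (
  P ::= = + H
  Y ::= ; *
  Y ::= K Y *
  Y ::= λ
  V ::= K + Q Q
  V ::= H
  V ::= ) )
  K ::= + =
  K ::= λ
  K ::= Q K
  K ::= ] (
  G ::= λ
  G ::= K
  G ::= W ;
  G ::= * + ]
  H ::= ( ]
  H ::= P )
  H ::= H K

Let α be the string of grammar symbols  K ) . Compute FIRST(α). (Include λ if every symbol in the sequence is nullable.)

Add FIRST(K)\{λ} = { (, ), *, +, ;, =, ] }; K is nullable, continue.
) is a terminal; add {)} and stop.

{ (, ), *, +, ;, =, ] }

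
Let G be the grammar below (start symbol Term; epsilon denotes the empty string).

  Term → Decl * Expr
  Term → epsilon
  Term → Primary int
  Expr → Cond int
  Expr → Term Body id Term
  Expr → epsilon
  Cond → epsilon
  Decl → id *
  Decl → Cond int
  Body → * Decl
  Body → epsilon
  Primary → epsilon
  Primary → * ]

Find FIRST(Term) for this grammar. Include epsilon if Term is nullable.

From Term → Decl * Expr: add FIRST(Decl) = { id, int }.
Term → epsilon contributes epsilon.
From Term → Primary int: Primary nullable, take FIRST(Primary) ∪ {int} = { *, int }.
Union: FIRST(Term) = { *, id, int, epsilon }.

{ *, id, int, epsilon }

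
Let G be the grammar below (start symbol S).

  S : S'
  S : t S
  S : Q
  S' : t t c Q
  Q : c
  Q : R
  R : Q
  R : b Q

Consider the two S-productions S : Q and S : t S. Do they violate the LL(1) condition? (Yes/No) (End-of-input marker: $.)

FIRST(Q) = { b, c } and FIRST(t S) = { t }.
The FIRST sets are disjoint and neither alternative is nullable — no conflict.

No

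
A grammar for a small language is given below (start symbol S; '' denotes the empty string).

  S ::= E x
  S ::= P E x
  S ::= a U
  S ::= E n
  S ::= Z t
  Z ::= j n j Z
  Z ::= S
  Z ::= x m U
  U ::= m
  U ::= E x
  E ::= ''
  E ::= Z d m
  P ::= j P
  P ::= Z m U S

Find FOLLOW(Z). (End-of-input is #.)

In S ::= Z t: add FIRST(t) = { t }.
In Z ::= j n j Z: Z is at the end, add FOLLOW(Z) = { d, m, t }.
In E ::= Z d m: add FIRST(d m) = { d }.
In P ::= Z m U S: add FIRST(m U S) = { m }.
Union: FOLLOW(Z) = { d, m, t }.

{ d, m, t }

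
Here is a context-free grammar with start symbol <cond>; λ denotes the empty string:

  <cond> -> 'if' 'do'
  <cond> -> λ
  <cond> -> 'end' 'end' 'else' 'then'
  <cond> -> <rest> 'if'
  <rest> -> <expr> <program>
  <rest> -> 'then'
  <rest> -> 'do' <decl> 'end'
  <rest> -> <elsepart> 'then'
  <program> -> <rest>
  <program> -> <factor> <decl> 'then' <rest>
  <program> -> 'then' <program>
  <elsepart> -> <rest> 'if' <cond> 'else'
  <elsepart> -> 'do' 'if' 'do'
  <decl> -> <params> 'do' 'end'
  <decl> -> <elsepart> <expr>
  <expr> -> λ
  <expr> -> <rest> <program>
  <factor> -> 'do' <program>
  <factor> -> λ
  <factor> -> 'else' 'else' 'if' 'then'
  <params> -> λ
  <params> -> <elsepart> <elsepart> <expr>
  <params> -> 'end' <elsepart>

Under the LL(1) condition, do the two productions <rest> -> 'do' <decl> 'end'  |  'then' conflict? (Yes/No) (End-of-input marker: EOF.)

No

FIRST('do' <decl> 'end') = { 'do' } and FIRST('then') = { 'then' }.
The FIRST sets are disjoint and neither alternative is nullable — no conflict.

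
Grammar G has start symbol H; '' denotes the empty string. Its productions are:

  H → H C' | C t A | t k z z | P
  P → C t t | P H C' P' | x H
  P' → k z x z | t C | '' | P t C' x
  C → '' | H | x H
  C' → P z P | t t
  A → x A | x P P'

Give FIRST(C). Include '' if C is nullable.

C → '' contributes ''.
From C → H: add FIRST(H) = { t, x }.
C → x H contributes {x}.
Union: FIRST(C) = { t, x, '' }.

{ t, x, '' }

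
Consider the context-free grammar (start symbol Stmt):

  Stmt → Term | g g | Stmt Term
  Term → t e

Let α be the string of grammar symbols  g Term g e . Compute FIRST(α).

g is a terminal; add {g} and stop.

{ g }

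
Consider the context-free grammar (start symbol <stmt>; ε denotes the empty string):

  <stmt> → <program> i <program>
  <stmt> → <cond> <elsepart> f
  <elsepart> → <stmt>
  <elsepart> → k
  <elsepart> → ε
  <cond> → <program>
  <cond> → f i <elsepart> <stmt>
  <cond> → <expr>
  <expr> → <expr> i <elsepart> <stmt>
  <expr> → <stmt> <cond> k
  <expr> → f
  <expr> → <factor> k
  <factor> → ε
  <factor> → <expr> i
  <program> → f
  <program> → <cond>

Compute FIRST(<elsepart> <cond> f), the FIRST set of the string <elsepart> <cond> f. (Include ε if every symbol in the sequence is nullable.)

Add FIRST(<elsepart>)\{ε} = { f, k }; <elsepart> is nullable, continue.
Add FIRST(<cond>) = { f, k }; <cond> is not nullable, stop.

{ f, k }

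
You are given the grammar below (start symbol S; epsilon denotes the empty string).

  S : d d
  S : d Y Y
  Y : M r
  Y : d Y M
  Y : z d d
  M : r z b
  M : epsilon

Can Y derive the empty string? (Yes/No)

No

Nullable nonterminals: M.
No production of Y has an RHS whose symbols are all nullable, so Y is not nullable.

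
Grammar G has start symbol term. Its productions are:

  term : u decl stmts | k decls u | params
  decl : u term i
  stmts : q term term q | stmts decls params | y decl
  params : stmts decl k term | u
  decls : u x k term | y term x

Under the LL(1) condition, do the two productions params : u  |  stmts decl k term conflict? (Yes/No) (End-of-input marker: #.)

FIRST(u) = { u } and FIRST(stmts decl k term) = { q, y }.
The FIRST sets are disjoint and neither alternative is nullable — no conflict.

No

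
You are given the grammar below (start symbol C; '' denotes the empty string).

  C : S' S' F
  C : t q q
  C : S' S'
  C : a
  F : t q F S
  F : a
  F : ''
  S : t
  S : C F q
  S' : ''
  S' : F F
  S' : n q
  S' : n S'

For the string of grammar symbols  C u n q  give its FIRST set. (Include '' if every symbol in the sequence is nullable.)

{ a, n, t, u }

Add FIRST(C)\{''} = { a, n, t }; C is nullable, continue.
u is a terminal; add {u} and stop.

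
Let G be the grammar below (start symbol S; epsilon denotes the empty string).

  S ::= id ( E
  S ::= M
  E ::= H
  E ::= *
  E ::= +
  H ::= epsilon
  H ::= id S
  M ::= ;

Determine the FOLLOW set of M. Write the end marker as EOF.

In S ::= M: M is at the end, add FOLLOW(S) = { EOF }.
Union: FOLLOW(M) = { EOF }.

{ EOF }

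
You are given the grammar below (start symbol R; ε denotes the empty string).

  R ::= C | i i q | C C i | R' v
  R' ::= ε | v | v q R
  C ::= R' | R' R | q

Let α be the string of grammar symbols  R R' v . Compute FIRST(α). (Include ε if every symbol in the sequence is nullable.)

Add FIRST(R)\{ε} = { i, q, v }; R is nullable, continue.
Add FIRST(R')\{ε} = { v }; R' is nullable, continue.
v is a terminal; add {v} and stop.

{ i, q, v }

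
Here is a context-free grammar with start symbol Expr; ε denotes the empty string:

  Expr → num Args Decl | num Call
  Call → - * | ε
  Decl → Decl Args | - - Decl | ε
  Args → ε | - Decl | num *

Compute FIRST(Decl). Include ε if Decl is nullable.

From Decl → Decl Args: Decl, Args nullable, take FIRST(Decl) ∪ FIRST(Args) = { -, num }; also ε since the whole RHS is nullable.
Decl → - - Decl contributes {-}.
Decl → ε contributes ε.
Union: FIRST(Decl) = { -, num, ε }.

{ -, num, ε }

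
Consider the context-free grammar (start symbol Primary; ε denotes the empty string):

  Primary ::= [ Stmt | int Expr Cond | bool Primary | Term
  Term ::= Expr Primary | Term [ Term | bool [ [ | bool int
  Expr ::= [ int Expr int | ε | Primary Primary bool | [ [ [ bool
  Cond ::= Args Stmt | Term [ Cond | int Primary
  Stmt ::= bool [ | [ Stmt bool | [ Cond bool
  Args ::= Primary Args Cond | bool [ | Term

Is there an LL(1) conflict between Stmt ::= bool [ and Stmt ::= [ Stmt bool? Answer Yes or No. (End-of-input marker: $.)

No

FIRST(bool [) = { bool } and FIRST([ Stmt bool) = { [ }.
The FIRST sets are disjoint and neither alternative is nullable — no conflict.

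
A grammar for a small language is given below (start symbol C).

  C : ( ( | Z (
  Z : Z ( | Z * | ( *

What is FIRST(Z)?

From Z : Z (: add FIRST(Z) = { ( }.
From Z : Z *: add FIRST(Z) = { ( }.
Z : ( * contributes {(}.
Union: FIRST(Z) = { ( }.

{ ( }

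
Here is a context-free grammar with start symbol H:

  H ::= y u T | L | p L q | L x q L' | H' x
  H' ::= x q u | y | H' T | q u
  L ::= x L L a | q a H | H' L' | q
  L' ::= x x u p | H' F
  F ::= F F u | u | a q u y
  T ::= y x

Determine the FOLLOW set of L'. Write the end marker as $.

In H ::= L x q L': L' is at the end, add FOLLOW(H) = { $, a, q, x, y }.
In L ::= H' L': L' is at the end, add FOLLOW(L) = { $, a, q, x, y }.
Union: FOLLOW(L') = { $, a, q, x, y }.

{ $, a, q, x, y }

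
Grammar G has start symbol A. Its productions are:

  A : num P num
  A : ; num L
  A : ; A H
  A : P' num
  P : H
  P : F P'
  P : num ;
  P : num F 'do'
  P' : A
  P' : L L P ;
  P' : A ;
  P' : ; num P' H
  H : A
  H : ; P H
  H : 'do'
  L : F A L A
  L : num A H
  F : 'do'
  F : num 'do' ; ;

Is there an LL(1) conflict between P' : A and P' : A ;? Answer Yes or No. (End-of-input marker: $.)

FIRST(A) = { 'do', ;, num } and FIRST(A ;) = { 'do', ;, num }.
Both contain 'do', so the two alternatives are not disjoint — LL(1) conflict.

Yes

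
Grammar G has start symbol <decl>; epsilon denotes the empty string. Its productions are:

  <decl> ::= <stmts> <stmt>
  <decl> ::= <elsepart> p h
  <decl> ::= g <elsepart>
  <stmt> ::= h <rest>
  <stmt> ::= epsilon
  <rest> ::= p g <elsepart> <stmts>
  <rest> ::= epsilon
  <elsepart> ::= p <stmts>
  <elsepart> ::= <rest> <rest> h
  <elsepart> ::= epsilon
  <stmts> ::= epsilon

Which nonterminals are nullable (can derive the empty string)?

Directly nullable (have an epsilon-production): <stmt>, <rest>, <elsepart>, <stmts>.
<decl> ::= <stmts> <stmt> with every symbol nullable, so <decl> is nullable.

{ <decl>, <elsepart>, <rest>, <stmt>, <stmts> }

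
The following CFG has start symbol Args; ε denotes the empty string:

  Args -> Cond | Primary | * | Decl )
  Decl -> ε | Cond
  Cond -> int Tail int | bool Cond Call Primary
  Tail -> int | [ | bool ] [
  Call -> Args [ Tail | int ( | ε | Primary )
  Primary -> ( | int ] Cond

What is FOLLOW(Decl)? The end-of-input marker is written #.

{ ) }

In Args -> Decl ): add FIRST()) = { ) }.
Union: FOLLOW(Decl) = { ) }.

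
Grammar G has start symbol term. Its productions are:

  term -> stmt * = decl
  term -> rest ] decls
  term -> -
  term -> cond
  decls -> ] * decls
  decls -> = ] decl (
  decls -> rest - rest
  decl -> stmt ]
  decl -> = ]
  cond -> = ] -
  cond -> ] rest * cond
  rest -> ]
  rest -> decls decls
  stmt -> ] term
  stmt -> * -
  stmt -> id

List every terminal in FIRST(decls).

decls -> ] * decls contributes {]}.
decls -> = ] decl ( contributes {=}.
From decls -> rest - rest: add FIRST(rest) = { =, ] }.
Union: FIRST(decls) = { =, ] }.

{ =, ] }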